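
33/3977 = 33/3977 = 0.01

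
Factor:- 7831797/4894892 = - 2^(-2)*3^1*71^1*83^1*443^1  *1223723^(-1)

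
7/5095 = 7/5095  =  0.00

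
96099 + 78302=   174401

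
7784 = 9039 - 1255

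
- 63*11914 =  - 750582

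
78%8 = 6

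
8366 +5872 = 14238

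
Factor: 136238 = 2^1*17^1*4007^1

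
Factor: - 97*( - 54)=2^1*3^3*97^1 = 5238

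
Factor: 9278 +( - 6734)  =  2^4*3^1*53^1 =2544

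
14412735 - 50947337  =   -36534602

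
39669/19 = 2087  +  16/19 = 2087.84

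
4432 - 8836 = -4404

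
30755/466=30755/466 = 66.00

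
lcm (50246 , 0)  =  0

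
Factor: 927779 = 927779^1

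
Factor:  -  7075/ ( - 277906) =25/982=2^(-1)*5^2 * 491^(-1)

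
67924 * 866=58822184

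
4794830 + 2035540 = 6830370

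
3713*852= 3163476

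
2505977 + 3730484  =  6236461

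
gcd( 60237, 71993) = 1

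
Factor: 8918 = 2^1*7^3* 13^1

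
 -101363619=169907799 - 271271418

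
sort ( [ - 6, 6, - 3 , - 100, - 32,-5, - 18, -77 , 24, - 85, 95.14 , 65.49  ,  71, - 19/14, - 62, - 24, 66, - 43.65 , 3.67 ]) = [ - 100 , - 85, - 77, - 62,-43.65, - 32, - 24 , - 18, - 6, - 5, - 3,-19/14,  3.67, 6,  24,65.49 , 66, 71,95.14]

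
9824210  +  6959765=16783975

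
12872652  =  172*74841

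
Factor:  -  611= -13^1* 47^1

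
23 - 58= - 35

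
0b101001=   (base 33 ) 18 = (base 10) 41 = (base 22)1J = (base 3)1112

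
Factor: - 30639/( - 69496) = 4377/9928 = 2^( - 3) * 3^1*17^( - 1 )*73^( - 1) * 1459^1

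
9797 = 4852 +4945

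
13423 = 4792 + 8631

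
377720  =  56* 6745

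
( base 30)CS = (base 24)g4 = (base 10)388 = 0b110000100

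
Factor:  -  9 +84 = 75 = 3^1*5^2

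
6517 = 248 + 6269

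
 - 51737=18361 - 70098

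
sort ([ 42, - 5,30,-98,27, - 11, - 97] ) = [- 98, - 97, - 11, -5,27,30,42 ]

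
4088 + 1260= 5348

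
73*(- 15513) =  - 1132449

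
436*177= 77172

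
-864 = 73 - 937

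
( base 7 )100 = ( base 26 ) 1N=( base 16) 31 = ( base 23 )23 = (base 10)49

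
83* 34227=2840841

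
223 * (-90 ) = - 20070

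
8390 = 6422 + 1968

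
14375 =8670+5705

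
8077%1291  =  331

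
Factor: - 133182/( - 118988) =441/394 =2^( - 1 )*3^2*7^2*197^( - 1)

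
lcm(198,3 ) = 198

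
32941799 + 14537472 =47479271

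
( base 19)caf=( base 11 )3455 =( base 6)33001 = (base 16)11B9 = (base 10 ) 4537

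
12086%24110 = 12086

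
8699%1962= 851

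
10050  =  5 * 2010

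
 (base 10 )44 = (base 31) 1D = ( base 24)1k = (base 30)1e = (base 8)54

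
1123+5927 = 7050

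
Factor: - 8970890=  - 2^1*5^1*47^1*19087^1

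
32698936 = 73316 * 446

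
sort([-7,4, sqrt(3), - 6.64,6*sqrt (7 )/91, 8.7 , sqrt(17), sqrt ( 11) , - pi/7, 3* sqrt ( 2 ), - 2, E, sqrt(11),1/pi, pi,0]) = [ - 7, - 6.64, - 2,-pi/7,0,6*sqrt(  7 ) /91,1/pi,sqrt( 3),E , pi,sqrt(11 ),sqrt(11 ), 4,sqrt(17 ),3 * sqrt( 2 ),8.7]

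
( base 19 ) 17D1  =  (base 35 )7u9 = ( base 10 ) 9634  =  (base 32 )9d2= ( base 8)22642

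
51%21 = 9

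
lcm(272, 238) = 1904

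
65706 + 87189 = 152895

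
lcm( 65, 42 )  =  2730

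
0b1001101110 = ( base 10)622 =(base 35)hr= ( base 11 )516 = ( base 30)km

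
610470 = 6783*90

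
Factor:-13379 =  - 17^1*787^1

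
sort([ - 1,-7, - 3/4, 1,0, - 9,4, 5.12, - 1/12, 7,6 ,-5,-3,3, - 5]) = [ - 9,-7, - 5, - 5, - 3, - 1,-3/4, - 1/12, 0,1,3,4,5.12,6,7 ] 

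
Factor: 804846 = 2^1*3^1*7^1*19163^1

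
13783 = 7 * 1969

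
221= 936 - 715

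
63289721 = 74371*851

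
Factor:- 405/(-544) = 2^( - 5)*3^4 * 5^1 * 17^(-1 ) 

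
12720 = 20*636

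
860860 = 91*9460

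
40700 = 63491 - 22791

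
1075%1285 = 1075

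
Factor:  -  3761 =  - 3761^1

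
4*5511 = 22044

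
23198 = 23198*1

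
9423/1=9423 = 9423.00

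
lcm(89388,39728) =357552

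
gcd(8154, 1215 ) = 27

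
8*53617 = 428936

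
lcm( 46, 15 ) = 690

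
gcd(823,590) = 1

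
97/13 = 97/13 = 7.46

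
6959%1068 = 551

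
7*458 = 3206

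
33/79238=33/79238= 0.00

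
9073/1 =9073= 9073.00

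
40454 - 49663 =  - 9209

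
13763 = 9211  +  4552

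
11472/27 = 424 + 8/9 = 424.89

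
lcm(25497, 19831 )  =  178479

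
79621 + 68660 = 148281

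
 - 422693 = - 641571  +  218878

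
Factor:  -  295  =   - 5^1*59^1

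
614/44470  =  307/22235 = 0.01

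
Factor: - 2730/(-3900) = 7/10 = 2^( - 1 )*5^( - 1)*7^1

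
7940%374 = 86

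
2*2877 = 5754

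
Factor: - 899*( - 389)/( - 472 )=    - 349711/472 = -2^( - 3 )*29^1 * 31^1*59^( - 1)*389^1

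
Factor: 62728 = 2^3 * 7841^1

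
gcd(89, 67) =1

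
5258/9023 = 5258/9023=0.58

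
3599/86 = 41 + 73/86=41.85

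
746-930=-184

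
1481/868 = 1+613/868 = 1.71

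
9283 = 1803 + 7480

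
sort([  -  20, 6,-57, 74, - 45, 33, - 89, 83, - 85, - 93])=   [  -  93,-89,-85,- 57,-45, - 20, 6,33,74, 83 ]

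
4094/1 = 4094 = 4094.00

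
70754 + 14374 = 85128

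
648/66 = 108/11 = 9.82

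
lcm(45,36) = 180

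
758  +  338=1096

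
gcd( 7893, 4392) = 9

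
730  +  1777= 2507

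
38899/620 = 62 + 459/620 = 62.74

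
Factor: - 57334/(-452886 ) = 3^(  -  1)*7^( - 1)*41^( -1)*109^1 = 109/861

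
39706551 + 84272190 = 123978741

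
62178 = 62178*1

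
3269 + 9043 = 12312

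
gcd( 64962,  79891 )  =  1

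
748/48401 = 748/48401 =0.02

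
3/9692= 3/9692 = 0.00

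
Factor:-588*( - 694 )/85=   408072/85 =2^3*3^1*5^ ( - 1)*7^2*17^ ( - 1 )*347^1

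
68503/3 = 22834 + 1/3 = 22834.33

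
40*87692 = 3507680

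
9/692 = 9/692 =0.01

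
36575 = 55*665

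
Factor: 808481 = 808481^1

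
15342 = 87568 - 72226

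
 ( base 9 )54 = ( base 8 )61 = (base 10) 49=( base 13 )3A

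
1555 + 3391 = 4946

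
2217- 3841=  - 1624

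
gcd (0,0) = 0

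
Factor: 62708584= 2^3* 739^1*10607^1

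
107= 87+20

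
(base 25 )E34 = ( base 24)F7L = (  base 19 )158d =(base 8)21175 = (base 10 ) 8829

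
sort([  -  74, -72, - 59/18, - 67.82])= [ - 74 , - 72,-67.82, - 59/18] 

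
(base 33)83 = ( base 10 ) 267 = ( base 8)413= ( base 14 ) 151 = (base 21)CF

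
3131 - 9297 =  - 6166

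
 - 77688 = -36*2158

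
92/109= 92/109=0.84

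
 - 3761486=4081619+  -  7843105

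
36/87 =12/29=0.41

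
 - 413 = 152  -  565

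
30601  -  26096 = 4505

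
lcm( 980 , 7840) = 7840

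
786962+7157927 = 7944889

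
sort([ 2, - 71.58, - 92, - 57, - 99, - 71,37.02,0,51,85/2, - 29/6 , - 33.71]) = [ - 99, - 92 ,-71.58,  -  71, - 57, - 33.71, - 29/6 , 0 , 2, 37.02,85/2,  51] 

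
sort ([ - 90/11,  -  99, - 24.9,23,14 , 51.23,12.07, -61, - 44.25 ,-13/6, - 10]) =[ - 99 , - 61 ,-44.25, - 24.9, - 10, - 90/11, - 13/6,12.07 , 14,  23,51.23]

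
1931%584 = 179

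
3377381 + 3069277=6446658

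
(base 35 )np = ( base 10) 830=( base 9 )1122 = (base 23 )1D2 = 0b1100111110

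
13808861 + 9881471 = 23690332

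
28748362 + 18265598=47013960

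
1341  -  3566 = -2225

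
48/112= 3/7 = 0.43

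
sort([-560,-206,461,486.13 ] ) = [ - 560, - 206, 461,  486.13]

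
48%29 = 19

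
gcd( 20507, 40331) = 1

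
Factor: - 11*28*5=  - 2^2*5^1*7^1*11^1 = - 1540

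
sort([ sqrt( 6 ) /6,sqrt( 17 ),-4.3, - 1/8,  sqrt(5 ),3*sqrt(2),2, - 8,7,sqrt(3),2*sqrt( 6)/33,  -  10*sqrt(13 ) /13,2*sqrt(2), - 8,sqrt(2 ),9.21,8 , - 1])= [ - 8,  -  8, - 4.3,- 10*sqrt(13 ) /13, - 1, - 1/8,2*sqrt(6 ) /33 , sqrt(6)/6,sqrt(2),sqrt( 3) , 2, sqrt( 5), 2*sqrt ( 2), sqrt( 17 ),3*sqrt (2 ), 7,8 , 9.21 ]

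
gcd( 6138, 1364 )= 682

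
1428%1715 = 1428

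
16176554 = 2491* 6494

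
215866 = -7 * ( - 30838 ) 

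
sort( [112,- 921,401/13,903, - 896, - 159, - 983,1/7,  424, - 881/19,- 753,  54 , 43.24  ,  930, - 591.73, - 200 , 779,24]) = [ - 983, - 921, - 896,  -  753,  -  591.73, - 200, - 159, - 881/19,1/7,24,401/13,43.24,54,112,424 , 779, 903,930] 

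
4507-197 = 4310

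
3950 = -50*( - 79) 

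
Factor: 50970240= 2^7 * 3^2*5^1 * 8849^1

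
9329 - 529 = 8800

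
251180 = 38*6610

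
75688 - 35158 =40530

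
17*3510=59670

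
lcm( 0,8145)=0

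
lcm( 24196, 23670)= 1088820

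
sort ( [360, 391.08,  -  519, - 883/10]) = [ - 519, - 883/10, 360 , 391.08 ]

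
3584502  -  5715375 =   -  2130873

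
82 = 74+8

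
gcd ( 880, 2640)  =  880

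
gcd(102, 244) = 2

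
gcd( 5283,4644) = 9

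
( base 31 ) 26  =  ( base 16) 44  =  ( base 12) 58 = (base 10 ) 68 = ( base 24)2k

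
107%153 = 107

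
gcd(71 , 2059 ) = 71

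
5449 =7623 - 2174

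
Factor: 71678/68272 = 35839/34136=2^( - 3 )*17^(  -  1 )*251^(  -  1)*35839^1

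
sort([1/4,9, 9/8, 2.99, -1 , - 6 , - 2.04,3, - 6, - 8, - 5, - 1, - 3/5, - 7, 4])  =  [ - 8,  -  7, - 6 , - 6,-5, - 2.04, - 1, - 1, - 3/5,1/4,9/8, 2.99,3,4 , 9]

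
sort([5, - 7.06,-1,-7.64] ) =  [ - 7.64,-7.06,-1, 5 ] 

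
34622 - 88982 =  - 54360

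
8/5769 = 8/5769 = 0.00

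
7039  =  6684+355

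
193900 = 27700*7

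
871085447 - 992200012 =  - 121114565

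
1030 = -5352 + 6382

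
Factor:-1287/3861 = -3^(-1) = -1/3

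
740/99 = 740/99 = 7.47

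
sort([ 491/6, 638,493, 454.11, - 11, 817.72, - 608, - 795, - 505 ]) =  [-795, - 608,-505, - 11,  491/6 , 454.11, 493, 638,817.72]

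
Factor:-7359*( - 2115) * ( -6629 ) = -103175645265 = - 3^3*5^1 * 7^1 * 11^1*47^1*223^1*947^1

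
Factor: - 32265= - 3^3*5^1*239^1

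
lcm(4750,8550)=42750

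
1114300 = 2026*550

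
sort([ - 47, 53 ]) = [  -  47,53 ]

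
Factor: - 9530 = - 2^1 * 5^1*953^1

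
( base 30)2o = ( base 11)77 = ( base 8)124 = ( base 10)84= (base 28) 30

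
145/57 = 145/57 = 2.54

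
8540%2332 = 1544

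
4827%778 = 159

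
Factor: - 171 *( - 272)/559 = 2^4 * 3^2 * 13^( - 1 ) * 17^1*19^1 * 43^( - 1) = 46512/559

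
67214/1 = 67214 = 67214.00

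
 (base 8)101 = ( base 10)65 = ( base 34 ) 1v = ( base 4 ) 1001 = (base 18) 3B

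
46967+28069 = 75036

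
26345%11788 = 2769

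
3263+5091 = 8354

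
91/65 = 7/5=1.40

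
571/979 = 571/979 = 0.58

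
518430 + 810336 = 1328766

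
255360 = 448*570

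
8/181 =8/181 = 0.04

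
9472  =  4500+4972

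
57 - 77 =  - 20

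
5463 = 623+4840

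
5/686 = 5/686=0.01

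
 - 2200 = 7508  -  9708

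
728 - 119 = 609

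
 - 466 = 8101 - 8567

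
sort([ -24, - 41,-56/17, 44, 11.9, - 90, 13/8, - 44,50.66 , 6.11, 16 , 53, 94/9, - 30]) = [ - 90 , - 44,  -  41,  -  30,  -  24 , - 56/17 , 13/8,6.11,94/9,11.9, 16, 44, 50.66, 53 ] 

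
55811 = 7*7973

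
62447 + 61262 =123709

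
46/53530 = 23/26765= 0.00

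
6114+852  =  6966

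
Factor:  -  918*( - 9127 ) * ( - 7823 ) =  - 2^1 * 3^3 * 17^1 * 7823^1 * 9127^1 = - 65545678278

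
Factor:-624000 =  - 2^7*3^1*  5^3*13^1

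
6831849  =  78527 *87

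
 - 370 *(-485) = 179450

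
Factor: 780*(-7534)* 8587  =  -2^3*3^1  *  5^1*13^1*31^1*  277^1*3767^1 = - 50461677240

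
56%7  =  0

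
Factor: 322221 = 3^1*19^1*5653^1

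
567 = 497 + 70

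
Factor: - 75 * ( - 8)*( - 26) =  - 15600 = -2^4 * 3^1*5^2*13^1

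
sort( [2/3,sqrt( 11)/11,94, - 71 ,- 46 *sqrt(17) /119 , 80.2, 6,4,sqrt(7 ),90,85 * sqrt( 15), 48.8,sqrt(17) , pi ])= [ -71 , - 46 * sqrt( 17)/119, sqrt( 11)/11, 2/3,  sqrt( 7),pi,4,sqrt( 17),6,48.8,80.2,90,94,85*sqrt( 15) ] 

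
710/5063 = 710/5063=0.14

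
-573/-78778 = 573/78778 = 0.01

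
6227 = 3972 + 2255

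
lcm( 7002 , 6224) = 56016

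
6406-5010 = 1396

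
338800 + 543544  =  882344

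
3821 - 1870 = 1951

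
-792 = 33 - 825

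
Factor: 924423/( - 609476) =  - 2^(-2)*3^1*7^(-1)*21767^( - 1)*308141^1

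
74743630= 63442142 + 11301488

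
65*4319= 280735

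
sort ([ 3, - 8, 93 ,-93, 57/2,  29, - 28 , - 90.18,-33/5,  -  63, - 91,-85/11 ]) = [ - 93, - 91 , -90.18, - 63,- 28, -8 , -85/11,-33/5, 3,57/2,  29, 93]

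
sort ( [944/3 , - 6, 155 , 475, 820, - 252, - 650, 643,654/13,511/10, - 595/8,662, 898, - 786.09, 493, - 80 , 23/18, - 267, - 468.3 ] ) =[  -  786.09,-650, - 468.3,  -  267 , - 252 , - 80,-595/8, - 6, 23/18,654/13 , 511/10,155, 944/3 , 475,493,643 , 662,820, 898]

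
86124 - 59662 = 26462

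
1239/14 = 88 + 1/2 = 88.50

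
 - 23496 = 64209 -87705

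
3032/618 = 4+ 280/309 = 4.91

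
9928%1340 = 548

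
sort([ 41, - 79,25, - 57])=[-79,-57, 25, 41] 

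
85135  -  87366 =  - 2231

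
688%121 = 83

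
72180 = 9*8020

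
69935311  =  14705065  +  55230246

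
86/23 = 3 + 17/23 = 3.74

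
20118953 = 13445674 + 6673279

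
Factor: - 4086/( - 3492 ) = 227/194 = 2^( - 1)  *97^( - 1) * 227^1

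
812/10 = 81 +1/5 = 81.20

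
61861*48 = 2969328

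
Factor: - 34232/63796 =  - 2^1 * 11^1*41^( - 1 ) = - 22/41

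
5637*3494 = 19695678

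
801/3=267= 267.00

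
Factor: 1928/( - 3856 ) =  - 2^(-1) = - 1/2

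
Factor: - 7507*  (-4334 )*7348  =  239069663624 = 2^3*11^2*167^1*197^1*7507^1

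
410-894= - 484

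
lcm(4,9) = 36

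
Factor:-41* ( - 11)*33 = 14883 =3^1*11^2*41^1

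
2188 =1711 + 477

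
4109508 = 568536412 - 564426904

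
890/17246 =445/8623= 0.05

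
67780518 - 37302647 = 30477871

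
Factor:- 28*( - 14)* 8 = 2^6 * 7^2 = 3136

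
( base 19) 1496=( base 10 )8480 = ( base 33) 7PW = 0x2120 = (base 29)A2C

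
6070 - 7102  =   - 1032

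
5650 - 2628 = 3022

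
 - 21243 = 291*( - 73)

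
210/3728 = 105/1864 = 0.06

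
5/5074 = 5/5074 = 0.00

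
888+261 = 1149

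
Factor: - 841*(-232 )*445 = 86824840 = 2^3 * 5^1*29^3*89^1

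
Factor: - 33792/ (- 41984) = 33/41 = 3^1*11^1*41^( - 1)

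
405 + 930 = 1335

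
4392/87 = 50 +14/29 = 50.48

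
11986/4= 5993/2   =  2996.50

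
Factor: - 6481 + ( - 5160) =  - 11641 = - 7^1*1663^1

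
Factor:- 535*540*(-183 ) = 52868700 = 2^2*3^4 *5^2*61^1 *107^1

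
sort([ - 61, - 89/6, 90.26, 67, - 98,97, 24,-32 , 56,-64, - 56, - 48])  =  [ - 98, -64, - 61, - 56, - 48, - 32, - 89/6, 24,56,67,90.26, 97]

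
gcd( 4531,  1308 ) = 1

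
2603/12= 216 + 11/12 = 216.92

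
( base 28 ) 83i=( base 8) 14346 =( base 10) 6374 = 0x18e6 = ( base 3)22202002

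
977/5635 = 977/5635= 0.17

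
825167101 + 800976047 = 1626143148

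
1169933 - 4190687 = -3020754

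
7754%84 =26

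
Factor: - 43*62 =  -2666 = -2^1*31^1*43^1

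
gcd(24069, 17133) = 3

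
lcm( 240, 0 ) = 0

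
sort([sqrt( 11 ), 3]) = [3 , sqrt( 11 )] 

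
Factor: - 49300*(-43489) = 2^2*5^2*17^1 * 29^1*157^1*277^1= 2144007700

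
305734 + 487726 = 793460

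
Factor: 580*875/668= 5^4*7^1 *29^1*167^( - 1 )=126875/167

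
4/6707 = 4/6707   =  0.00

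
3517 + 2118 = 5635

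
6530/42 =3265/21= 155.48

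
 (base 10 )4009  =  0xfa9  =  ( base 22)865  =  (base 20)a09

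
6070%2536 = 998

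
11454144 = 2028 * 5648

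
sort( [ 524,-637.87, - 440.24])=[ - 637.87 , - 440.24,524 ] 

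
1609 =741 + 868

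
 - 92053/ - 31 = 2969 + 14/31 = 2969.45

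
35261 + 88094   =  123355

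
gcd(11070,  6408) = 18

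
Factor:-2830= - 2^1 * 5^1*283^1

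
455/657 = 455/657=0.69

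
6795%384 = 267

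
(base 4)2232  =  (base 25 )6o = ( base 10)174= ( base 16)ae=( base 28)66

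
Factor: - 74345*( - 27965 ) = 2079057925= 5^2*7^1 * 17^1*47^1* 14869^1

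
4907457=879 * 5583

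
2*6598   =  13196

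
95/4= 95/4 = 23.75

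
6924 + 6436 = 13360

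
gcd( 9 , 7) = 1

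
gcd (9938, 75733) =1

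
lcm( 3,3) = 3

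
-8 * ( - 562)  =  4496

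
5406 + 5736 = 11142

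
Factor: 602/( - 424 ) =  - 301/212  =  - 2^( - 2) * 7^1* 43^1*53^(  -  1)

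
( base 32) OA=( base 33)nj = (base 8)1412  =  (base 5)11103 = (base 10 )778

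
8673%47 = 25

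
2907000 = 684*4250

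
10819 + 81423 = 92242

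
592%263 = 66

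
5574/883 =6 +276/883 = 6.31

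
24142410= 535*45126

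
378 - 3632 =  - 3254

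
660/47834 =330/23917 = 0.01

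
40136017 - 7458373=32677644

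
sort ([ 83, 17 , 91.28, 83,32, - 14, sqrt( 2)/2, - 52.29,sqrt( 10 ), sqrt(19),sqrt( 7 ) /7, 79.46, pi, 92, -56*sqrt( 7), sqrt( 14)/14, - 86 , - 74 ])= [  -  56*sqrt(7 ), - 86, - 74, - 52.29,-14, sqrt ( 14) /14, sqrt( 7 )/7, sqrt(2)/2, pi,sqrt ( 10 ),sqrt( 19), 17, 32,79.46, 83, 83, 91.28, 92] 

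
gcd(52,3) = 1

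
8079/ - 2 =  - 8079/2= - 4039.50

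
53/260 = 53/260 = 0.20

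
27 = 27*1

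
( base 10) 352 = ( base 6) 1344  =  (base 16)160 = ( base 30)BM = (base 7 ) 1012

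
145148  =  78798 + 66350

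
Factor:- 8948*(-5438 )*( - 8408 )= -2^6*1051^1 *2237^1*2719^1 = -  409126755392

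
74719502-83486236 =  - 8766734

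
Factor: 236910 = 2^1*3^1 * 5^1*53^1*149^1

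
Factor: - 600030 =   -  2^1 * 3^2*5^1*59^1*113^1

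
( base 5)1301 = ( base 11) 173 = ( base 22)93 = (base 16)C9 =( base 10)201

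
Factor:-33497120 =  - 2^5*5^1*209357^1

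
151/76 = 151/76 = 1.99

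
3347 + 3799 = 7146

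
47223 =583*81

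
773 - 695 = 78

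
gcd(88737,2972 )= 1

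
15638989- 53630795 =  - 37991806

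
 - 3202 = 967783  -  970985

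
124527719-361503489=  - 236975770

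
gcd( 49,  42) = 7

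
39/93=13/31 = 0.42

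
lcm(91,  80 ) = 7280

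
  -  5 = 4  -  9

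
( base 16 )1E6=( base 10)486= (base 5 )3421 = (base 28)ha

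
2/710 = 1/355 = 0.00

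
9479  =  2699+6780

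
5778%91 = 45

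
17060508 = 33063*516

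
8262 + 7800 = 16062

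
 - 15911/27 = -15911/27 = - 589.30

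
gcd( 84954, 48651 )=3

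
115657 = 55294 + 60363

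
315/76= 315/76 =4.14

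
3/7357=3/7357 =0.00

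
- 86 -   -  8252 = 8166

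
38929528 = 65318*596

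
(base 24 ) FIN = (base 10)9095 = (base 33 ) 8bk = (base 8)21607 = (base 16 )2387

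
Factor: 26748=2^2*3^2*743^1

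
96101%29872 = 6485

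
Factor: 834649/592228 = 2^( - 2 ) * 7^( - 1 )* 13^( - 1)*17^1 * 29^1*1627^(  -  1)*1693^1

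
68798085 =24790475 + 44007610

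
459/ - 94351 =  - 459/94351 = - 0.00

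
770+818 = 1588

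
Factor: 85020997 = 257^1*330821^1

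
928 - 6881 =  - 5953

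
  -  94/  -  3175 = 94/3175 =0.03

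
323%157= 9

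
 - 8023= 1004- 9027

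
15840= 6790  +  9050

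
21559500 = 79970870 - 58411370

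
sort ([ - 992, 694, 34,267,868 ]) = [-992, 34,  267 , 694,868]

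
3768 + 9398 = 13166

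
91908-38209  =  53699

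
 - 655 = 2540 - 3195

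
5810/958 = 2905/479 = 6.06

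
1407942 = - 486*(- 2897)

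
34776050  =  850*40913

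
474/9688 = 237/4844 = 0.05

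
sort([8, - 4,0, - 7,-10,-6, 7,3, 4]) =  [ - 10,-7, - 6,  -  4, 0, 3, 4, 7,8 ] 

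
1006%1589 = 1006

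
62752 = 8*7844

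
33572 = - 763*( - 44)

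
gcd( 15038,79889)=1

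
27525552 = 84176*327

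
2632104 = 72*36557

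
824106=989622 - 165516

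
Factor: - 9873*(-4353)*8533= 3^3*7^1*23^1*53^1*1097^1 *1451^1 = 366724183077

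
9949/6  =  9949/6=1658.17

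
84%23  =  15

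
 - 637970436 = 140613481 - 778583917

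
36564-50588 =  - 14024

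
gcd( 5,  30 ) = 5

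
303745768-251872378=51873390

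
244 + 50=294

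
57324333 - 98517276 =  - 41192943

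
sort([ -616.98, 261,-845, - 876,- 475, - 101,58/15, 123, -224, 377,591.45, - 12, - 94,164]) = [- 876, - 845,-616.98, -475, -224,-101  ,  -  94,- 12,58/15 , 123, 164, 261,377,591.45]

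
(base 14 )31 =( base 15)2D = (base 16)2b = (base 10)43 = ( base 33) 1A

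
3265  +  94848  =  98113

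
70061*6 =420366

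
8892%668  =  208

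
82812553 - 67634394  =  15178159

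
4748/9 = 527 + 5/9 = 527.56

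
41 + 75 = 116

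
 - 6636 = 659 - 7295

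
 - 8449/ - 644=13 + 11/92 = 13.12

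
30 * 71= 2130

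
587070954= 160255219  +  426815735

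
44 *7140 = 314160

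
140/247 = 140/247 = 0.57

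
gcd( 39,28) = 1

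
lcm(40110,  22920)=160440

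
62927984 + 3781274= 66709258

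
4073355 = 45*90519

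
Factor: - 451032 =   -  2^3*3^1 * 18793^1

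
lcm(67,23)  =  1541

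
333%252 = 81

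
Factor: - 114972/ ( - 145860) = 67/85 = 5^( - 1)* 17^( - 1)*67^1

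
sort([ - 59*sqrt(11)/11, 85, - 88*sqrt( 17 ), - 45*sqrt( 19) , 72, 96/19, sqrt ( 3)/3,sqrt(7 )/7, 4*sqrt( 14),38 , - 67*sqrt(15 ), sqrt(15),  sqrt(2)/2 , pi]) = [- 88*sqrt( 17 ), - 67 *sqrt(15), - 45*sqrt(19), - 59*sqrt( 11)/11,  sqrt( 7) /7, sqrt( 3)/3,  sqrt( 2)/2 , pi,sqrt ( 15 ), 96/19,4*sqrt( 14 ),38,72, 85]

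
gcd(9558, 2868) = 6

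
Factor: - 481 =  - 13^1*37^1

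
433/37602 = 433/37602=0.01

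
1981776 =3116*636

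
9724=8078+1646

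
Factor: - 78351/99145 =-3^1*5^( - 1)*7^2*13^1*41^1*79^ ( - 1)*251^(  -  1)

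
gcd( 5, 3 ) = 1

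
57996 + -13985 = 44011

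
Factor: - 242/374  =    -  11^1*17^( - 1) = - 11/17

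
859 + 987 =1846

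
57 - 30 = 27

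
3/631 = 3/631 = 0.00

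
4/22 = 2/11 =0.18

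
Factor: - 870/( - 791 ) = 2^1*3^1*5^1 *7^( - 1)*29^1 * 113^(- 1)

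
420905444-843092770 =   -  422187326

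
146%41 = 23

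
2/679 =2/679 = 0.00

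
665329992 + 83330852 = 748660844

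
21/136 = 21/136 = 0.15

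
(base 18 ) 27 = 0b101011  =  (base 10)43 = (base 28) 1f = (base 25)1i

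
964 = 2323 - 1359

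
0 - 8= - 8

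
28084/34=826  =  826.00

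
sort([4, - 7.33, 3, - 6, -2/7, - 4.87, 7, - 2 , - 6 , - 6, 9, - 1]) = [ - 7.33, - 6, - 6,-6, - 4.87, - 2, - 1, - 2/7, 3,4,7,9]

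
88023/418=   210 + 243/418 = 210.58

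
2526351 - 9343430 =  -6817079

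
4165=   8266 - 4101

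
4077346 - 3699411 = 377935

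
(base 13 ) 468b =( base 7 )40625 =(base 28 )ci5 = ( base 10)9917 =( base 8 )23275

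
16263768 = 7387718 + 8876050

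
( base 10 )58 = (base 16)3a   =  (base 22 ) 2e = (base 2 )111010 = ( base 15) 3D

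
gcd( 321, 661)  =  1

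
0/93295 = 0=0.00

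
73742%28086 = 17570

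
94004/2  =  47002= 47002.00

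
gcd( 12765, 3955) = 5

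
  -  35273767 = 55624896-90898663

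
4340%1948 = 444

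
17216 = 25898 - 8682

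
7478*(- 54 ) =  - 403812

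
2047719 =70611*29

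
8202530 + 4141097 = 12343627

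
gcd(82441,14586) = 1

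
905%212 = 57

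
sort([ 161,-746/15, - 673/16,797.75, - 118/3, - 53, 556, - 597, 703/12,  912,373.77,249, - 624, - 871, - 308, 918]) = [ - 871, - 624, - 597, - 308, - 53,-746/15, - 673/16 , - 118/3,703/12,  161, 249, 373.77, 556,797.75 , 912,918 ]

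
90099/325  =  90099/325  =  277.23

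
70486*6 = 422916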